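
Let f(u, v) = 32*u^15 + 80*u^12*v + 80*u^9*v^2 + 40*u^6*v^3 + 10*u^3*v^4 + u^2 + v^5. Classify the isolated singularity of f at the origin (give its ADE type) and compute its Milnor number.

The Hessian of f at 0 is [[2, 0], [0, 0]] with rank 1, so corank 1. A Groebner basis of the Jacobian ideal J(f) in C{u,v} is {v^4, u}; counting standard monomials gives mu = 4. Corank 1: A-series; mu = 4 gives A_4.

Type A_4, Milnor number mu = 4.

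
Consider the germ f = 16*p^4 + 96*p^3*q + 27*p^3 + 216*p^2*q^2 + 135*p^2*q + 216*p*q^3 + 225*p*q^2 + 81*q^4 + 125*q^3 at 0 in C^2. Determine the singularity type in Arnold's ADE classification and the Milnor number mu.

The Hessian of f at 0 has rank 0. Corank 2; j^3 = (3*p + 5*q)^3 is a perfect cube, so E-series; the 4-jet and mu = 6 give E_6.

Type E_6, Milnor number mu = 6.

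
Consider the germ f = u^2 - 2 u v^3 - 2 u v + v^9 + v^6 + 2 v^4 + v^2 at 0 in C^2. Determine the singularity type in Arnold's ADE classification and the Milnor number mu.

Type A_{8}, Milnor number mu = 8.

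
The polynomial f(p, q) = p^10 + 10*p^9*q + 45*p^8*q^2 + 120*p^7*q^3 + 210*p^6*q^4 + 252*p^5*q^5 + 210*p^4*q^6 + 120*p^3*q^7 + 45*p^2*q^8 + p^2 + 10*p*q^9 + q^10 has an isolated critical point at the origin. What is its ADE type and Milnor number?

Type A_9, Milnor number mu = 9.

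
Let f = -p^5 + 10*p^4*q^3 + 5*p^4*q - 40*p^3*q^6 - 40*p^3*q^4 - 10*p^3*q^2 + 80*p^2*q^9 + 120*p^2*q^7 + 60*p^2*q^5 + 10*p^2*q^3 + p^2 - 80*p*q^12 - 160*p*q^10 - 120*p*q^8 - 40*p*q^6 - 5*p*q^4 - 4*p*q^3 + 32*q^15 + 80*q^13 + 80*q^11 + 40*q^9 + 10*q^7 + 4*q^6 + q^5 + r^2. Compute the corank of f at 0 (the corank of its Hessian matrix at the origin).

1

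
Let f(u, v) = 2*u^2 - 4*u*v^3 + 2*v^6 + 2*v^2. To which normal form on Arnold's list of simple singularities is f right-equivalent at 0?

A_{1}

The Hessian of f at 0 is [[4, 0], [0, 4]] with rank 2, so corank 0. A Groebner basis of the Jacobian ideal J(f) in C{u,v} is {u, v}; counting standard monomials gives mu = 1. Corank 0: nondegenerate Morse point, so A_1.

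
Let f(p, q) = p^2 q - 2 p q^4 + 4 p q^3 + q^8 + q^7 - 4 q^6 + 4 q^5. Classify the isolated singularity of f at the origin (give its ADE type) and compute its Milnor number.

The Hessian of f at 0 has rank 0. Corank 2; j^3 = p^2*q has shape L^2 M (L != M), so D-series; mu = 9 gives D_9.

Type D9, Milnor number mu = 9.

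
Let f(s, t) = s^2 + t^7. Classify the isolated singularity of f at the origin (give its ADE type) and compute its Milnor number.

Type A_6, Milnor number mu = 6.

The Hessian of f at 0 has rank 1. Corank 1: A-series; mu = 6 gives A_6.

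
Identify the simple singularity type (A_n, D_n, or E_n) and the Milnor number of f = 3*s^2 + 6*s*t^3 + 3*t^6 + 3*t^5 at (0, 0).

Type A_{4}, Milnor number mu = 4.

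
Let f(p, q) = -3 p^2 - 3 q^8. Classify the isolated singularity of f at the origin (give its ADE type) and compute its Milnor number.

The Hessian of f at 0 is [[-6, 0], [0, 0]] with rank 1, so corank 1. A Groebner basis of the Jacobian ideal J(f) in C{p,q} is {q^7, p}; counting standard monomials gives mu = 7. Corank 1: A-series; mu = 7 gives A_7.

Type A7, Milnor number mu = 7.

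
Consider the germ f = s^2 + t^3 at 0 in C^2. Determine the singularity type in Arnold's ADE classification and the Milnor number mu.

Type A_{2}, Milnor number mu = 2.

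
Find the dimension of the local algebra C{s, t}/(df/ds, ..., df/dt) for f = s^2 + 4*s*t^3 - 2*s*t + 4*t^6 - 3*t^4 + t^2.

3

The Hessian of f at 0 is [[2, -2], [-2, 2]] with rank 1, so corank 1. A Groebner basis of the Jacobian ideal J(f) in C{s,t} is {t^3, s - t}; counting standard monomials gives mu = 3. Corank 1: A-series; mu = 3 gives A_3.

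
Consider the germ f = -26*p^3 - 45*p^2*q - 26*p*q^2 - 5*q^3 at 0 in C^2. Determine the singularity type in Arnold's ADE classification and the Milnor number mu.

Type D_{4}, Milnor number mu = 4.

The Hessian of f at 0 has rank 0. Corank 2; j^3 = -(2*p + q)*(13*p^2 + 16*p*q + 5*q^2) splits into three distinct lines over C (the quadratic factor has nonzero discriminant), so D_4.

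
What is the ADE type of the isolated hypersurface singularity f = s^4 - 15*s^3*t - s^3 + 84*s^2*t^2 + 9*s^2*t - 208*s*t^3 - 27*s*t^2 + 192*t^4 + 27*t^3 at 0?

E_7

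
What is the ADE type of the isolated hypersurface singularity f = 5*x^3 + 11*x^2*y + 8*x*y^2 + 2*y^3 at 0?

The Hessian of f at 0 has rank 0. Corank 2; j^3 = (x + y)*(5*x^2 + 6*x*y + 2*y^2) splits into three distinct lines over C (the quadratic factor has nonzero discriminant), so D_4.

D_{4}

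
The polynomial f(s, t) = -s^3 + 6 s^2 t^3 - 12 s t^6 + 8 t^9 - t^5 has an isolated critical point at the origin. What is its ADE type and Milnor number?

Type E_{8}, Milnor number mu = 8.

The Hessian of f at 0 is [[0, 0], [0, 0]] with rank 0, so corank 2. A Groebner basis of the Jacobian ideal J(f) in C{s,t} is {-s^2/4 + s*t^3, t^4, s^3, s^2*t}; counting standard monomials gives mu = 8. Corank 2; j^3 = -s^3 is a perfect cube, so E-series; the 5-jet and mu = 8 give E_8.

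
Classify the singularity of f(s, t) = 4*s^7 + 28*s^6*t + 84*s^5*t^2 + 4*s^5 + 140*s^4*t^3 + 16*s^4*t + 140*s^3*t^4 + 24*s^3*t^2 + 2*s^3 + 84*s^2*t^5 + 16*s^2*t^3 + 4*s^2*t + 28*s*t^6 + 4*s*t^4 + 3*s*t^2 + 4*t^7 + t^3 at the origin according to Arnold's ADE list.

The Hessian of f at 0 has rank 0. Corank 2; j^3 = (s + t)*(2*s^2 + 2*s*t + t^2) splits into three distinct lines over C (the quadratic factor has nonzero discriminant), so D_4.

D4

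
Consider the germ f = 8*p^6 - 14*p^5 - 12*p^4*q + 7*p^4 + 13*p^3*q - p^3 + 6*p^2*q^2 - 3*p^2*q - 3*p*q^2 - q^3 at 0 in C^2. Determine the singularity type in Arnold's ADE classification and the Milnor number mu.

The Hessian of f at 0 is [[0, 0], [0, 0]] with rank 0, so corank 2. A Groebner basis of the Jacobian ideal J(f) in C{p,q} is {-3*p^2/17 - 6*p*q/17 + q^4 - q^3/17 - 3*q^2/17, p^3 - 15*p^2/17 - 30*p*q/17 + 12*q^3/17 - 15*q^2/17, p^2*q + 9*p^2/17 + 18*p*q/17 - 14*q^3/17 + 9*q^2/17, -4*p^2/17 + p*q^2 - 8*p*q/17 + 47*q^3/51 - 4*q^2/17}; counting standard monomials gives mu = 7. Corank 2; j^3 = -(p + q)^3 is a perfect cube, so E-series; the 4-jet and mu = 7 give E_7.

Type E7, Milnor number mu = 7.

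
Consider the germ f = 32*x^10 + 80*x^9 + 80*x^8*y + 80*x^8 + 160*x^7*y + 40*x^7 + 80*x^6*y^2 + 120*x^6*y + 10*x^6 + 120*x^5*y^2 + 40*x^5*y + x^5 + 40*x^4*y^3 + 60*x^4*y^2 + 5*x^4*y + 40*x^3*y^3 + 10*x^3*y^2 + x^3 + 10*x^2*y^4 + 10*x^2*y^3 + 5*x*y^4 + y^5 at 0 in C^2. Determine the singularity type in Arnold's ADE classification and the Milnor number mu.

Type E_{8}, Milnor number mu = 8.

The Hessian of f at 0 has rank 0. Corank 2; j^3 = x^3 is a perfect cube, so E-series; the 5-jet and mu = 8 give E_8.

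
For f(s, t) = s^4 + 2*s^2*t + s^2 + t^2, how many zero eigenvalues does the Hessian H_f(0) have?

0

Hessian at 0 has rank 2.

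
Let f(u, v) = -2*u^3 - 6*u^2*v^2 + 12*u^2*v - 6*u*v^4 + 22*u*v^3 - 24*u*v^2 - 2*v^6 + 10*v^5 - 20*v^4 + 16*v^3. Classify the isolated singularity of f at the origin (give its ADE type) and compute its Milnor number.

Type E_7, Milnor number mu = 7.

The Hessian of f at 0 has rank 0. Corank 2; j^3 = -2*(u - 2*v)^3 is a perfect cube, so E-series; the 4-jet and mu = 7 give E_7.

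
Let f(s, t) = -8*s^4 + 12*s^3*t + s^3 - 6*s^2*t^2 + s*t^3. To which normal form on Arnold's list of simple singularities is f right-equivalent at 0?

E_{7}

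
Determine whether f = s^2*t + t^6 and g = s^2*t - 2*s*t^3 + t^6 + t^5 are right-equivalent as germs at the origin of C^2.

The Hessian of f at 0 has rank 0. Corank 2; j^3 = s^2*t has shape L^2 M (L != M), so D-series; mu = 7 gives D_7. The Hessian of g at 0 has rank 0. Corank 2; j^3 = s^2*t has shape L^2 M (L != M), so D-series; mu = 7 gives D_7. Both have type D_7, hence right-equivalent.

Yes.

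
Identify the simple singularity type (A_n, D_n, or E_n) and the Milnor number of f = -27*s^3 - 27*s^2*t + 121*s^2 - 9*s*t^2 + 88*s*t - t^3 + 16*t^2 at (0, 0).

Type A_2, Milnor number mu = 2.

The Hessian of f at 0 has rank 1. Corank 1: A-series; mu = 2 gives A_2.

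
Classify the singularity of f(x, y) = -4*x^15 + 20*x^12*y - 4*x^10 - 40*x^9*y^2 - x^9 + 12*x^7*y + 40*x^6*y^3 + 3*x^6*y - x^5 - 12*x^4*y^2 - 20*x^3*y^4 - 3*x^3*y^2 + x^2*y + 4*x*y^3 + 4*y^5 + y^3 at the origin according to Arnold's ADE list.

D4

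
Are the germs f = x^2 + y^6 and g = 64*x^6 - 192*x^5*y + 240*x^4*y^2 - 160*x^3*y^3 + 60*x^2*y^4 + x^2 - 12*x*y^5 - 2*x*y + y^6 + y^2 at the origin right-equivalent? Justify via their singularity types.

Yes.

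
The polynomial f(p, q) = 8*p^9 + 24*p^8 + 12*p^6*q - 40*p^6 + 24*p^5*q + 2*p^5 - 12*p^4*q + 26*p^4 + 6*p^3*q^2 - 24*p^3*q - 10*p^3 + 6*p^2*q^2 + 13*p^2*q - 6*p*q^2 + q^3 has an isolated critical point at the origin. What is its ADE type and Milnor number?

The Hessian of f at 0 is [[0, 0], [0, 0]] with rank 0, so corank 2. A Groebner basis of the Jacobian ideal J(f) in C{p,q} is {q^3, p^2 - 3*q^2/11, p*q - 6*q^2/11}; counting standard monomials gives mu = 4. Corank 2; j^3 = -(2*p - q)*(5*p^2 - 4*p*q + q^2) splits into three distinct lines over C (the quadratic factor has nonzero discriminant), so D_4.

Type D_{4}, Milnor number mu = 4.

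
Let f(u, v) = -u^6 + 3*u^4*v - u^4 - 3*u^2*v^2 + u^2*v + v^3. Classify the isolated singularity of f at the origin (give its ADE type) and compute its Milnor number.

Type D4, Milnor number mu = 4.

The Hessian of f at 0 has rank 0. Corank 2; j^3 = v*(u^2 + v^2) splits into three distinct lines over C (the quadratic factor has nonzero discriminant), so D_4.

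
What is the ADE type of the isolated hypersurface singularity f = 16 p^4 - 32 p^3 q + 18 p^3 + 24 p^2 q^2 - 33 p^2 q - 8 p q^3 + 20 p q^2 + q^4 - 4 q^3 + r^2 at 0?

The Hessian of f at 0 is [[0, 0, 0], [0, 0, 0], [0, 0, 2]] with rank 1, so corank 2. A Groebner basis of the Jacobian ideal J(f) in C{p,q,r} is {p*q^2 - 27*p*q/4 + 9*q^2/2, -81*p*q/8 + q^3 + 27*q^2/4, p^2 - 7*p*q/6 + q^2/3, r}; counting standard monomials gives mu = 5. Corank 2; j^3 = (2*p - q)*(3*p - 2*q)^2 has shape L^2 M (L != M), so D-series; mu = 5 gives D_5.

D_{5}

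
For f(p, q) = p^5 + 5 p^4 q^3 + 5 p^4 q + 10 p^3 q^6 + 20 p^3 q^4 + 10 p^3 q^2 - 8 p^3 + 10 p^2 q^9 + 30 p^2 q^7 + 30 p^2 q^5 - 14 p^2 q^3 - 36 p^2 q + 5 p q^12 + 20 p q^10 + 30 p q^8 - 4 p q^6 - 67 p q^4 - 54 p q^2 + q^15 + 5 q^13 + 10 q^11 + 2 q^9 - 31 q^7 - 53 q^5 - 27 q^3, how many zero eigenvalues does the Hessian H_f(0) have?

2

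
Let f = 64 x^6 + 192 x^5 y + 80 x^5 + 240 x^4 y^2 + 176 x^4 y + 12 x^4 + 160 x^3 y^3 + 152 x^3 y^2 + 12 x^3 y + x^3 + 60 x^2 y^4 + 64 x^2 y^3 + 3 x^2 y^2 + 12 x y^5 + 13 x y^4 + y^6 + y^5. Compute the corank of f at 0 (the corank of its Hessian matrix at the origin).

2

The Hessian at 0 is [[0, 0], [0, 0]] of rank 0; hence corank 2.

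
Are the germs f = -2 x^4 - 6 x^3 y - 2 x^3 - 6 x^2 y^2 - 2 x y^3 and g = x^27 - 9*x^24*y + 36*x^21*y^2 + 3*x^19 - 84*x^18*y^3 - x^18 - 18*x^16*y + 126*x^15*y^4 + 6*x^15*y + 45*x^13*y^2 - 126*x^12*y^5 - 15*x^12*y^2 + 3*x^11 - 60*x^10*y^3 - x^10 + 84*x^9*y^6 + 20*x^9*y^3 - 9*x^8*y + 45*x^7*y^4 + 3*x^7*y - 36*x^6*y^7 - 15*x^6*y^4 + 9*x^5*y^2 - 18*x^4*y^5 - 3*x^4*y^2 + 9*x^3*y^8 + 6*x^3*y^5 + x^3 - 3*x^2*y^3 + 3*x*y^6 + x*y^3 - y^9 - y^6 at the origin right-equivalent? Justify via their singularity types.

The Hessian of f at 0 has rank 0. Corank 2; j^3 = -2*x^3 is a perfect cube, so E-series; the 4-jet and mu = 7 give E_7. The Hessian of g at 0 has rank 0. Corank 2; j^3 = x^3 is a perfect cube, so E-series; the 4-jet and mu = 7 give E_7. Both have type E_7, hence right-equivalent.

Yes.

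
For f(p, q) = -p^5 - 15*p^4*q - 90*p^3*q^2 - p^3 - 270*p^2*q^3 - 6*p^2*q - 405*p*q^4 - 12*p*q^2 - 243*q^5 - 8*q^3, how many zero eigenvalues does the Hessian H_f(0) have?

The Hessian at 0 is [[0, 0], [0, 0]] of rank 0; hence corank 2.

2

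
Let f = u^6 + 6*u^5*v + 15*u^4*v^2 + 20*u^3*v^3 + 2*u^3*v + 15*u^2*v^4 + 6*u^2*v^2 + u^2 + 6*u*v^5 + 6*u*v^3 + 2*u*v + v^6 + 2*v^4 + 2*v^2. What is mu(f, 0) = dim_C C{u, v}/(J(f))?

The Hessian of f at 0 is [[2, 2], [2, 4]] with rank 2, so corank 0. A Groebner basis of the Jacobian ideal J(f) in C{u,v} is {u, v}; counting standard monomials gives mu = 1. Corank 0: nondegenerate Morse point, so A_1.

1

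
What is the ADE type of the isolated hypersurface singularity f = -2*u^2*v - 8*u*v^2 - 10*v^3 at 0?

D_4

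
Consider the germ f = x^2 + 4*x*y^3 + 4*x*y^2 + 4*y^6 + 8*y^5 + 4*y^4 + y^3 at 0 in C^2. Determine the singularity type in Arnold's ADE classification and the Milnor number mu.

Type A2, Milnor number mu = 2.

The Hessian of f at 0 has rank 1. Corank 1: A-series; mu = 2 gives A_2.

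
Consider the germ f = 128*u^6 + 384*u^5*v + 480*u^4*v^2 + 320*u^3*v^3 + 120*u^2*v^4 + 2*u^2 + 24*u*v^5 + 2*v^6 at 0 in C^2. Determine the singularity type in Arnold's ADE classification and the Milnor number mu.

The Hessian of f at 0 is [[4, 0], [0, 0]] with rank 1, so corank 1. A Groebner basis of the Jacobian ideal J(f) in C{u,v} is {v^5, u}; counting standard monomials gives mu = 5. Corank 1: A-series; mu = 5 gives A_5.

Type A_5, Milnor number mu = 5.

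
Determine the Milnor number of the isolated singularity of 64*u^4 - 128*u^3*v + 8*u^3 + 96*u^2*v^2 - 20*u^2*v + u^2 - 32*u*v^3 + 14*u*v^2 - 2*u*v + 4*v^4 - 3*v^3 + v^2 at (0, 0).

2

The Hessian of f at 0 has rank 1. Corank 1: A-series; mu = 2 gives A_2.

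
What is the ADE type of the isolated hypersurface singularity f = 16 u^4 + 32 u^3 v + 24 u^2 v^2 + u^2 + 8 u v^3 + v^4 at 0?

A_{3}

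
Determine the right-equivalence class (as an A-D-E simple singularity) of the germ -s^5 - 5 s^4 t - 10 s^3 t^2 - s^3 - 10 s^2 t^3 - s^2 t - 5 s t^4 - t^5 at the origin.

The Hessian of f at 0 has rank 0. Corank 2; j^3 = -s^2*(s + t) has shape L^2 M (L != M), so D-series; mu = 6 gives D_6.

D_6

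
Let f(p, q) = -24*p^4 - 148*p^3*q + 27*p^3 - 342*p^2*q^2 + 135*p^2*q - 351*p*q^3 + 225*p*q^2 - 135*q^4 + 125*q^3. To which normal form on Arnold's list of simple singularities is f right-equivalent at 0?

E_{7}

The Hessian of f at 0 has rank 0. Corank 2; j^3 = (3*p + 5*q)^3 is a perfect cube, so E-series; the 4-jet and mu = 7 give E_7.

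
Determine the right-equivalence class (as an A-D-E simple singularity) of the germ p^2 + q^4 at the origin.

The Hessian of f at 0 has rank 1. Corank 1: A-series; mu = 3 gives A_3.

A_{3}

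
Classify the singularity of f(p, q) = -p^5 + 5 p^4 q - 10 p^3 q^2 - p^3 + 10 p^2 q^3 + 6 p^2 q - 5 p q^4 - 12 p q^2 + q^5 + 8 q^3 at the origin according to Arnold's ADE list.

The Hessian of f at 0 has rank 0. Corank 2; j^3 = -(p - 2*q)^3 is a perfect cube, so E-series; the 5-jet and mu = 8 give E_8.

E8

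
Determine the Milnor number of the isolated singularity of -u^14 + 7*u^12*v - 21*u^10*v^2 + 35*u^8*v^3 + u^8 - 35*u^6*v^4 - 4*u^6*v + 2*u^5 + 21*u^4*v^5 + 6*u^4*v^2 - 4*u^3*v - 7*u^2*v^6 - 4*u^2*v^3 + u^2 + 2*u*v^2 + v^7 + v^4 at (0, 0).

The Hessian of f at 0 has rank 1. Corank 1: A-series; mu = 6 gives A_6.

6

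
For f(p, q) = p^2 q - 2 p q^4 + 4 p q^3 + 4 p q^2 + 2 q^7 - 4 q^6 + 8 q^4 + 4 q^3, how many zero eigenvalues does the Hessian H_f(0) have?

2

The Hessian at 0 is [[0, 0], [0, 0]] of rank 0; hence corank 2.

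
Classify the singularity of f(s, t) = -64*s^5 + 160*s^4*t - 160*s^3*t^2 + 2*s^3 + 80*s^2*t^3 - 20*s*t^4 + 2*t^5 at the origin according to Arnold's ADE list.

E_8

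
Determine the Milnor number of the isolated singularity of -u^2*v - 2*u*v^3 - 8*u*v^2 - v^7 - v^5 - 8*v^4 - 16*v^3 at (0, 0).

8

The Hessian of f at 0 has rank 0. Corank 2; j^3 = -v*(u + 4*v)^2 has shape L^2 M (L != M), so D-series; mu = 8 gives D_8.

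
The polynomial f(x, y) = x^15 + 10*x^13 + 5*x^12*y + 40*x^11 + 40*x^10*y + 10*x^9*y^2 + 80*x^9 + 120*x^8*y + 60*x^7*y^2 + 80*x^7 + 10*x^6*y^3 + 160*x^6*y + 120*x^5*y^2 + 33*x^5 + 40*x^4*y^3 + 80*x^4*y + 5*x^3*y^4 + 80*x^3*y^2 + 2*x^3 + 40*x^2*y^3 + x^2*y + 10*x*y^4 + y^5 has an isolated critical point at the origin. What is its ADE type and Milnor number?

The Hessian of f at 0 has rank 0. Corank 2; j^3 = x^2*(2*x + y) has shape L^2 M (L != M), so D-series; mu = 6 gives D_6.

Type D6, Milnor number mu = 6.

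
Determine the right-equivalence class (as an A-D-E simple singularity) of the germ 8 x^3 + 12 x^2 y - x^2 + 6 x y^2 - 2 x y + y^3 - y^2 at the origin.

A2

The Hessian of f at 0 is [[-2, -2], [-2, -2]] with rank 1, so corank 1. A Groebner basis of the Jacobian ideal J(f) in C{x,y} is {y^2, x + y}; counting standard monomials gives mu = 2. Corank 1: A-series; mu = 2 gives A_2.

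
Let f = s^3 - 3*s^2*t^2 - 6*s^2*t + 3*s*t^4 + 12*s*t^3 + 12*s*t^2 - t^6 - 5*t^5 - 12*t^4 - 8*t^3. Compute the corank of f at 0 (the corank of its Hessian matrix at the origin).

The Hessian at 0 is [[0, 0], [0, 0]] of rank 0; hence corank 2.

2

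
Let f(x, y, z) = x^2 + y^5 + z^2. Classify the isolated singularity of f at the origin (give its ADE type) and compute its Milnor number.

Type A4, Milnor number mu = 4.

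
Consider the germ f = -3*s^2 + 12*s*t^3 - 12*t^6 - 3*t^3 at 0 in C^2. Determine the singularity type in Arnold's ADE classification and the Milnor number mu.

Type A2, Milnor number mu = 2.

The Hessian of f at 0 has rank 1. Corank 1: A-series; mu = 2 gives A_2.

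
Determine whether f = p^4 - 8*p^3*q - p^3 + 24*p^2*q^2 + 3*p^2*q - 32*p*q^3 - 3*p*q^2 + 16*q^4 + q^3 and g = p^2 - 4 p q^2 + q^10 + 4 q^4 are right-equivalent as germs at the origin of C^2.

No.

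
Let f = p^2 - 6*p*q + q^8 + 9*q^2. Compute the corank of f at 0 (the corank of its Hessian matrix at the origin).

1

The Hessian at 0 is [[2, -6], [-6, 18]] of rank 1; hence corank 1.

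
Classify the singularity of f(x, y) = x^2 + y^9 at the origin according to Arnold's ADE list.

The Hessian of f at 0 has rank 1. Corank 1: A-series; mu = 8 gives A_8.

A8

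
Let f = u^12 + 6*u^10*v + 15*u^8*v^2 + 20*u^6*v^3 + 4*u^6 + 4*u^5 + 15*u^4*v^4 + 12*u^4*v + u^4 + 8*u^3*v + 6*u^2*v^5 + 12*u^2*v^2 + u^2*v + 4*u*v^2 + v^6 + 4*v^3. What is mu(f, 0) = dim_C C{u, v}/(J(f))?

The Hessian of f at 0 has rank 0. Corank 2; j^3 = v*(u + 2*v)^2 has shape L^2 M (L != M), so D-series; mu = 7 gives D_7.

7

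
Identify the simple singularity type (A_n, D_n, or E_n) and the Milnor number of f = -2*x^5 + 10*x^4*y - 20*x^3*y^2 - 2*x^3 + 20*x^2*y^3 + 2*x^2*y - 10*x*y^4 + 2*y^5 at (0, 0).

Type D_{6}, Milnor number mu = 6.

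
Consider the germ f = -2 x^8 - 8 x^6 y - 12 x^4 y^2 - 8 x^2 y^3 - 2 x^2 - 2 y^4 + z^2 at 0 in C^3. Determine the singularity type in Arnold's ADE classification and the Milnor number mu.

The Hessian of f at 0 has rank 2. Corank 1: A-series; mu = 3 gives A_3.

Type A_3, Milnor number mu = 3.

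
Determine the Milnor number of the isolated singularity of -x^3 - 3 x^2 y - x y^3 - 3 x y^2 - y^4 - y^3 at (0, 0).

7

The Hessian of f at 0 has rank 0. Corank 2; j^3 = -(x + y)^3 is a perfect cube, so E-series; the 4-jet and mu = 7 give E_7.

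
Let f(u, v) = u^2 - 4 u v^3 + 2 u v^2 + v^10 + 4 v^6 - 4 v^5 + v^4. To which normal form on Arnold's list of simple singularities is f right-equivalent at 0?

The Hessian of f at 0 has rank 1. Corank 1: A-series; mu = 9 gives A_9.

A9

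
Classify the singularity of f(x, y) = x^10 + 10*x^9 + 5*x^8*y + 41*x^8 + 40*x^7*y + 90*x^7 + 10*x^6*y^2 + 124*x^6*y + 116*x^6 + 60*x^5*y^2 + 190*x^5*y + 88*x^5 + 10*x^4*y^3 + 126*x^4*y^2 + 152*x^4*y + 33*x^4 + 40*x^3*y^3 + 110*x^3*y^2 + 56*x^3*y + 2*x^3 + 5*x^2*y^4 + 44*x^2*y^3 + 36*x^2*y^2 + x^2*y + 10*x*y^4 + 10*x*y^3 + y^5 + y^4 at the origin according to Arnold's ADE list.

D5

The Hessian of f at 0 has rank 0. Corank 2; j^3 = x^2*(2*x + y) has shape L^2 M (L != M), so D-series; mu = 5 gives D_5.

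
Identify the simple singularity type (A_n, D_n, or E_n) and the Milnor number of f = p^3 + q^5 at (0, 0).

Type E_8, Milnor number mu = 8.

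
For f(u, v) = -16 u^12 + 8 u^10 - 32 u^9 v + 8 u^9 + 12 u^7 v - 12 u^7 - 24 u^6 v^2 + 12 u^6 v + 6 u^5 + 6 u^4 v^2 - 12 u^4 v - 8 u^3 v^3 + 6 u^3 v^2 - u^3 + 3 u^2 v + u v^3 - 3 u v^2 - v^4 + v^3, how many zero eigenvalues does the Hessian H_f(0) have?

Hessian at 0 has rank 0.

2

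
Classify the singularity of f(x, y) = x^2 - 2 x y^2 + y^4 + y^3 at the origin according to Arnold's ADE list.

A2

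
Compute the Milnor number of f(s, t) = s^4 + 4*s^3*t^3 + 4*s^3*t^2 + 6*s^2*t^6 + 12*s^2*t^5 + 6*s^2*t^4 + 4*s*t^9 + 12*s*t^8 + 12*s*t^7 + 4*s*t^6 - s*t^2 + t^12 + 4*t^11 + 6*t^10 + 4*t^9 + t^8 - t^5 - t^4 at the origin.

The Hessian of f at 0 has rank 0. Corank 2; j^3 = -s*t^2 has shape L^2 M (L != M), so D-series; mu = 5 gives D_5.

5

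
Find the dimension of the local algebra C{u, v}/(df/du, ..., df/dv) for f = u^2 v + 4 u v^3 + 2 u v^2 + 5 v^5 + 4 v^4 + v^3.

6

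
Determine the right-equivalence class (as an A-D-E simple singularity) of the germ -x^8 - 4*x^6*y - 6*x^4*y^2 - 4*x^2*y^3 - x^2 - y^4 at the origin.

A_3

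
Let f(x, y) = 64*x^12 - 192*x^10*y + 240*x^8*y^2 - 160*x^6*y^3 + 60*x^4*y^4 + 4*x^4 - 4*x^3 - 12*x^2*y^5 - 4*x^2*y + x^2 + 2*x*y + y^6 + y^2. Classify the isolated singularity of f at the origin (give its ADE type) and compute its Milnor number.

Type A_5, Milnor number mu = 5.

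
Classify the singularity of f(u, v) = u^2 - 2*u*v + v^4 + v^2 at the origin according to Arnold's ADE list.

The Hessian of f at 0 is [[2, -2], [-2, 2]] with rank 1, so corank 1. A Groebner basis of the Jacobian ideal J(f) in C{u,v} is {v^3, u - v}; counting standard monomials gives mu = 3. Corank 1: A-series; mu = 3 gives A_3.

A3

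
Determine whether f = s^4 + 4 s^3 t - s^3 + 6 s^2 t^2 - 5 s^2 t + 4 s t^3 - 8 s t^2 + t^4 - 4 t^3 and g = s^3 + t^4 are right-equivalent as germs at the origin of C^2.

No.

The Hessian of f at 0 has rank 0. Corank 2; j^3 = -(s + t)*(s + 2*t)^2 has shape L^2 M (L != M), so D-series; mu = 5 gives D_5. The Hessian of g at 0 has rank 0. Corank 2; j^3 = s^3 is a perfect cube, so E-series; the 4-jet and mu = 6 give E_6. f is D_5 but g is E_6, hence not right-equivalent.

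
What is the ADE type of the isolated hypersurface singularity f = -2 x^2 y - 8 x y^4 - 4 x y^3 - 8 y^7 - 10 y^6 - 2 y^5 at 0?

D7

The Hessian of f at 0 has rank 0. Corank 2; j^3 = -2*x^2*y has shape L^2 M (L != M), so D-series; mu = 7 gives D_7.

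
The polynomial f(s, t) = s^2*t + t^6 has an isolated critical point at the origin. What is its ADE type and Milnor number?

The Hessian of f at 0 has rank 0. Corank 2; j^3 = s^2*t has shape L^2 M (L != M), so D-series; mu = 7 gives D_7.

Type D_7, Milnor number mu = 7.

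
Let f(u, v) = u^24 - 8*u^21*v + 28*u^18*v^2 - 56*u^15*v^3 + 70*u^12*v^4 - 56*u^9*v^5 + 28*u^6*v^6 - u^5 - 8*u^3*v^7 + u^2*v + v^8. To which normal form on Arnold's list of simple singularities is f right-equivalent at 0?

D_{9}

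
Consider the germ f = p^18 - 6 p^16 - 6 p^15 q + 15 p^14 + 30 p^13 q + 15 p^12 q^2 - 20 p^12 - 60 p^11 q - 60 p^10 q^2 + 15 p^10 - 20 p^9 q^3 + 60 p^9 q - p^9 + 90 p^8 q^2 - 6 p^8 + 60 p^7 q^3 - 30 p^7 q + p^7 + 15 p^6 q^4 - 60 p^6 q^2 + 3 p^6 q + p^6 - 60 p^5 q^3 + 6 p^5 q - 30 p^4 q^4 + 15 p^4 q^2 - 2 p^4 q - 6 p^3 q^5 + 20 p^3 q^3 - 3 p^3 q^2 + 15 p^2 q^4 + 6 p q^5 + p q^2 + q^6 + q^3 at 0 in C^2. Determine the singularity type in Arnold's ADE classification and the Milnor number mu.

The Hessian of f at 0 is [[0, 0], [0, 0]] with rank 0, so corank 2. A Groebner basis of the Jacobian ideal J(f) in C{p,q} is {p^4 - p*q - q^2, p^2*q + q^2/6, p*q^2, q^3}; counting standard monomials gives mu = 7. Corank 2; j^3 = q^2*(p + q) has shape L^2 M (L != M), so D-series; mu = 7 gives D_7.

Type D_{7}, Milnor number mu = 7.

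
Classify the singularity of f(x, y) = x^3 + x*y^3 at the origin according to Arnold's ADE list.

The Hessian of f at 0 is [[0, 0], [0, 0]] with rank 0, so corank 2. A Groebner basis of the Jacobian ideal J(f) in C{x,y} is {x^3, x*y^2, 3*x^2 + y^3}; counting standard monomials gives mu = 7. Corank 2; j^3 = x^3 is a perfect cube, so E-series; the 4-jet and mu = 7 give E_7.

E_{7}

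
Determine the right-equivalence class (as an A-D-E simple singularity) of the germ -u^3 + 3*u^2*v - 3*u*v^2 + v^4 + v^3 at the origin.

The Hessian of f at 0 has rank 0. Corank 2; j^3 = -(u - v)^3 is a perfect cube, so E-series; the 4-jet and mu = 6 give E_6.

E6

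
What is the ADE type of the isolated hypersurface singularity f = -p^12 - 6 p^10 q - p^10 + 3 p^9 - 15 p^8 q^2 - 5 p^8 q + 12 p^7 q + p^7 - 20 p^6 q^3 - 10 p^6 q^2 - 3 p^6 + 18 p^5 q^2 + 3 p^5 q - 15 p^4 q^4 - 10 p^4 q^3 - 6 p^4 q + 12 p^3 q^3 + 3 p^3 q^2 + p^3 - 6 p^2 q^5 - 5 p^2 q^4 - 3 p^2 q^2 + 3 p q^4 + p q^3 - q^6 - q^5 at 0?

E_{7}

The Hessian of f at 0 has rank 0. Corank 2; j^3 = p^3 is a perfect cube, so E-series; the 4-jet and mu = 7 give E_7.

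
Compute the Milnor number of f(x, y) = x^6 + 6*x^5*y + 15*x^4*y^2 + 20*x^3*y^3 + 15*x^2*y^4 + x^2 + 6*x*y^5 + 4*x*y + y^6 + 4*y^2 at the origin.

The Hessian of f at 0 has rank 1. Corank 1: A-series; mu = 5 gives A_5.

5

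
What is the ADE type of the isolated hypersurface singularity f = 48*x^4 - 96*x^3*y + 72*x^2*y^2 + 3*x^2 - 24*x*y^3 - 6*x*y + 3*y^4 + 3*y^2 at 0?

A_{3}

The Hessian of f at 0 is [[6, -6], [-6, 6]] with rank 1, so corank 1. A Groebner basis of the Jacobian ideal J(f) in C{x,y} is {y^3, x - y}; counting standard monomials gives mu = 3. Corank 1: A-series; mu = 3 gives A_3.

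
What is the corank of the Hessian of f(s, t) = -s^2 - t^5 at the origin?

1

Hessian at 0 has rank 1.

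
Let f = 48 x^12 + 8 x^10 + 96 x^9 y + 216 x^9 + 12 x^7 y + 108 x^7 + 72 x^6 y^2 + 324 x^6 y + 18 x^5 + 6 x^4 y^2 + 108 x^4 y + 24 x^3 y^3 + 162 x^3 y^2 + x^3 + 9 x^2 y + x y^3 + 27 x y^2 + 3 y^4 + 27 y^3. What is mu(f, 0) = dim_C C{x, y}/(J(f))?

The Hessian of f at 0 is [[0, 0], [0, 0]] with rank 0, so corank 2. A Groebner basis of the Jacobian ideal J(f) in C{x,y} is {x^3 + 9*x^2*y + 162*x^2 + 972*x*y + 1458*y^2, -9*x^2 + x*y^2 - 54*x*y - 81*y^2, 3*x^2 + 18*x*y + y^3 + 27*y^2}; counting standard monomials gives mu = 7. Corank 2; j^3 = (x + 3*y)^3 is a perfect cube, so E-series; the 4-jet and mu = 7 give E_7.

7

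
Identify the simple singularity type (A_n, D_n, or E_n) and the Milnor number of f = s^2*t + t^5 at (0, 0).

Type D6, Milnor number mu = 6.

The Hessian of f at 0 has rank 0. Corank 2; j^3 = s^2*t has shape L^2 M (L != M), so D-series; mu = 6 gives D_6.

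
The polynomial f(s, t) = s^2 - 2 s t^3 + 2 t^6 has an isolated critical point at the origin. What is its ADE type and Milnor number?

The Hessian of f at 0 is [[2, 0], [0, 0]] with rank 1, so corank 1. A Groebner basis of the Jacobian ideal J(f) in C{s,t} is {s*t^2, -s + t^3, s^2}; counting standard monomials gives mu = 5. Corank 1: A-series; mu = 5 gives A_5.

Type A_5, Milnor number mu = 5.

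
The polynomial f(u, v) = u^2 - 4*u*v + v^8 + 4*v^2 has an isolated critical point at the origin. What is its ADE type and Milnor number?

Type A_7, Milnor number mu = 7.

The Hessian of f at 0 is [[2, -4], [-4, 8]] with rank 1, so corank 1. A Groebner basis of the Jacobian ideal J(f) in C{u,v} is {v^7, u - 2*v}; counting standard monomials gives mu = 7. Corank 1: A-series; mu = 7 gives A_7.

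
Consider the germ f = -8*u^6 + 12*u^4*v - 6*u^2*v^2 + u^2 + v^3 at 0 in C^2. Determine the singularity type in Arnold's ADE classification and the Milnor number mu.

The Hessian of f at 0 has rank 1. Corank 1: A-series; mu = 2 gives A_2.

Type A_{2}, Milnor number mu = 2.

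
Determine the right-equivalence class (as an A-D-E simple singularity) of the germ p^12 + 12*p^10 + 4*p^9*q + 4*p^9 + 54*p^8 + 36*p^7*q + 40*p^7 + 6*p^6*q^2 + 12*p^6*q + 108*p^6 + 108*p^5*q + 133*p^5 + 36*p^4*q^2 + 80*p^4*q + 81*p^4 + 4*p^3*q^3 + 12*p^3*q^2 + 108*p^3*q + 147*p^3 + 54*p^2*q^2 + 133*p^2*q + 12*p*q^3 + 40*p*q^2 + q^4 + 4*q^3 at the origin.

D_5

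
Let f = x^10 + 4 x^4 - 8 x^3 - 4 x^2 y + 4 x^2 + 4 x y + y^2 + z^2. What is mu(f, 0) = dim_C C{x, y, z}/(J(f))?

The Hessian of f at 0 has rank 2. Corank 1: A-series; mu = 9 gives A_9.

9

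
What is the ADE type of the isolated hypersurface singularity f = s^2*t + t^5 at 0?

D_6

The Hessian of f at 0 has rank 0. Corank 2; j^3 = s^2*t has shape L^2 M (L != M), so D-series; mu = 6 gives D_6.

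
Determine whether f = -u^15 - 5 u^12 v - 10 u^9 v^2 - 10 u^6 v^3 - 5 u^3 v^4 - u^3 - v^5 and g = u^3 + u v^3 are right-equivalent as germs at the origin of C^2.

No.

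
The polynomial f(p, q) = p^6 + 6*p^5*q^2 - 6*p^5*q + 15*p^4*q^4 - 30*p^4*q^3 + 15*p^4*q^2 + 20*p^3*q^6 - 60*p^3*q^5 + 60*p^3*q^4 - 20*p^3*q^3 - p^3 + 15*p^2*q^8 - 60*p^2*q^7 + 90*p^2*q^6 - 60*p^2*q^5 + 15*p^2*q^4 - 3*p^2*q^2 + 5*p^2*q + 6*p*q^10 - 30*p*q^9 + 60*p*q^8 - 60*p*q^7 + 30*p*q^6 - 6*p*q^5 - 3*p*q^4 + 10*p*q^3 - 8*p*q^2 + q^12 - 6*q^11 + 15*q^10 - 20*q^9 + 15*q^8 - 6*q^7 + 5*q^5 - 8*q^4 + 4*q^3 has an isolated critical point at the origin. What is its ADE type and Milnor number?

Type D_7, Milnor number mu = 7.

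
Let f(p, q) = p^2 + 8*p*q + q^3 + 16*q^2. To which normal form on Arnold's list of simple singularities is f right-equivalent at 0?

The Hessian of f at 0 has rank 1. Corank 1: A-series; mu = 2 gives A_2.

A2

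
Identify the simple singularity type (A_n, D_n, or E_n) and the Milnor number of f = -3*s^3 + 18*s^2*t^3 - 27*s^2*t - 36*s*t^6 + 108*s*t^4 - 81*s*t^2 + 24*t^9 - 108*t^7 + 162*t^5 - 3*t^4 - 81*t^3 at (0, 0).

Type E_{6}, Milnor number mu = 6.

The Hessian of f at 0 has rank 0. Corank 2; j^3 = -3*(s + 3*t)^3 is a perfect cube, so E-series; the 4-jet and mu = 6 give E_6.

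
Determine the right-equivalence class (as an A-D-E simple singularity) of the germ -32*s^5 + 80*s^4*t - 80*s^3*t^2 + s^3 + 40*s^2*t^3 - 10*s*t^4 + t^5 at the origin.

The Hessian of f at 0 has rank 0. Corank 2; j^3 = s^3 is a perfect cube, so E-series; the 5-jet and mu = 8 give E_8.

E_{8}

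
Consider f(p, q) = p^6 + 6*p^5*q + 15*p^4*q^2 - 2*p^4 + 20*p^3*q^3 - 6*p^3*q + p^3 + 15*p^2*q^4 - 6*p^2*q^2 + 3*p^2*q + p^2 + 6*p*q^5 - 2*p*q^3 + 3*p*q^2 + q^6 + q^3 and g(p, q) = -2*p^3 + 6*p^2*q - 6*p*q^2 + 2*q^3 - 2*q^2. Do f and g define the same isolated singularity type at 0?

Yes.

The Hessian of f at 0 has rank 1. Corank 1: A-series; mu = 2 gives A_2. The Hessian of g at 0 has rank 1. Corank 1: A-series; mu = 2 gives A_2. Both have type A_2, hence right-equivalent.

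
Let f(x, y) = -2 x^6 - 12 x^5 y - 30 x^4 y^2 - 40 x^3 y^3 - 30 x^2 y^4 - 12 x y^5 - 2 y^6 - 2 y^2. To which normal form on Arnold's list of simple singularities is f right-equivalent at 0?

A5

The Hessian of f at 0 is [[0, 0], [0, -4]] with rank 1, so corank 1. A Groebner basis of the Jacobian ideal J(f) in C{x,y} is {x^5, y}; counting standard monomials gives mu = 5. Corank 1: A-series; mu = 5 gives A_5.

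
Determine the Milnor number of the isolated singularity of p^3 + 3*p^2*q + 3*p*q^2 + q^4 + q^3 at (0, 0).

6

The Hessian of f at 0 is [[0, 0], [0, 0]] with rank 0, so corank 2. A Groebner basis of the Jacobian ideal J(f) in C{p,q} is {q^3, p^2 + 2*p*q + q^2}; counting standard monomials gives mu = 6. Corank 2; j^3 = (p + q)^3 is a perfect cube, so E-series; the 4-jet and mu = 6 give E_6.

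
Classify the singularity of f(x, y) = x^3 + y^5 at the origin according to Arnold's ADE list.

The Hessian of f at 0 has rank 0. Corank 2; j^3 = x^3 is a perfect cube, so E-series; the 5-jet and mu = 8 give E_8.

E8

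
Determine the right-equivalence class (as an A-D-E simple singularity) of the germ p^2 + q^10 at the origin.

A_9

The Hessian of f at 0 has rank 1. Corank 1: A-series; mu = 9 gives A_9.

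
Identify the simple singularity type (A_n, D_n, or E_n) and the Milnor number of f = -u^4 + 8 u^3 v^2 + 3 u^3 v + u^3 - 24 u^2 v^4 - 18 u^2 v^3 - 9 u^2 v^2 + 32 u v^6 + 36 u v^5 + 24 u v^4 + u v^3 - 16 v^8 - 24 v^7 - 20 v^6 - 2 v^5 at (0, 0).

Type E_7, Milnor number mu = 7.

The Hessian of f at 0 has rank 0. Corank 2; j^3 = u^3 is a perfect cube, so E-series; the 4-jet and mu = 7 give E_7.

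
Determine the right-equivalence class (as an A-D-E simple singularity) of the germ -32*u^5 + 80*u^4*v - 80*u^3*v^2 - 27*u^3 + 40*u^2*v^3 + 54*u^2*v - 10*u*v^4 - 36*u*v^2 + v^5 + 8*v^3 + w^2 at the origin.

E_{8}

The Hessian of f at 0 has rank 1. Corank 2; j^3 = -(3*u - 2*v)^3 is a perfect cube, so E-series; the 5-jet and mu = 8 give E_8.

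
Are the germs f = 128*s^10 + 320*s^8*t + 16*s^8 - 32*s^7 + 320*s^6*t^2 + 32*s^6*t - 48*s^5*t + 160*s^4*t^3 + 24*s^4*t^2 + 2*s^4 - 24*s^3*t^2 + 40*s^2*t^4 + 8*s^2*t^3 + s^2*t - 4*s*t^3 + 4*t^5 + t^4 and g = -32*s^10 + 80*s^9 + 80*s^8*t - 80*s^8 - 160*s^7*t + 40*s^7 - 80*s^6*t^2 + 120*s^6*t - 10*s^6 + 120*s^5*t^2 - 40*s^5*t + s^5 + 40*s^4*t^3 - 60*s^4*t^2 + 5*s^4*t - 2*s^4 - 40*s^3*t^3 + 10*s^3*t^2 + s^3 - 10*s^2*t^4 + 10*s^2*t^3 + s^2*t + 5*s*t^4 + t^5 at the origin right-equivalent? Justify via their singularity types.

No.

The Hessian of f at 0 is [[0, 0], [0, 0]] with rank 0, so corank 2. A Groebner basis of the Jacobian ideal J(f) in C{s,t} is {s*t^2, -s*t/2 + t^3, s^2 + 2*s*t}; counting standard monomials gives mu = 5. Corank 2; j^3 = s^2*t has shape L^2 M (L != M), so D-series; mu = 5 gives D_5. The Hessian of g at 0 is [[0, 0], [0, 0]] with rank 0, so corank 2. A Groebner basis of the Jacobian ideal J(g) in C{s,t} is {-s*t/5 + t^4, s*t^2, s^2 + s*t}; counting standard monomials gives mu = 6. Corank 2; j^3 = s^2*(s + t) has shape L^2 M (L != M), so D-series; mu = 6 gives D_6. f is D_5 but g is D_6, hence not right-equivalent.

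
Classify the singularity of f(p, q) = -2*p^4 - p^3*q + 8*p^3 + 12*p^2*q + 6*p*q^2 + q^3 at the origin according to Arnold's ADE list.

The Hessian of f at 0 has rank 0. Corank 2; j^3 = (2*p + q)^3 is a perfect cube, so E-series; the 4-jet and mu = 7 give E_7.

E7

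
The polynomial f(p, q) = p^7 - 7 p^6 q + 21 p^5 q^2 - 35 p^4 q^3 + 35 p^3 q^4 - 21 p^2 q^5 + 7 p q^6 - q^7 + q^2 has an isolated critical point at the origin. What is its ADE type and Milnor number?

Type A_6, Milnor number mu = 6.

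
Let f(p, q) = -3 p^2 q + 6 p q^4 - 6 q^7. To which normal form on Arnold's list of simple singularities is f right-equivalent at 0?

The Hessian of f at 0 is [[0, 0], [0, 0]] with rank 0, so corank 2. A Groebner basis of the Jacobian ideal J(f) in C{p,q} is {p^2/6 + p*q^3, -p*q + q^4, p^3, p^2*q}; counting standard monomials gives mu = 8. Corank 2; j^3 = -3*p^2*q has shape L^2 M (L != M), so D-series; mu = 8 gives D_8.

D8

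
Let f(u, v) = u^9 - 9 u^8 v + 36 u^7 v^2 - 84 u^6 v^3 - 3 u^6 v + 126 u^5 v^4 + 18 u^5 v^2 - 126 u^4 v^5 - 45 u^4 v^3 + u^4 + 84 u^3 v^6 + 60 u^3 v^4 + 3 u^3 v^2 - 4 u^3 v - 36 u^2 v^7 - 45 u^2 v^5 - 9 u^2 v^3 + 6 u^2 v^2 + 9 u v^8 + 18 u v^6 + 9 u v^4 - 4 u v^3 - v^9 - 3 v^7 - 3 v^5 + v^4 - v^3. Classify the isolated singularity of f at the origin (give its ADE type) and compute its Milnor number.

The Hessian of f at 0 has rank 0. Corank 2; j^3 = -v^3 is a perfect cube, so E-series; the 4-jet and mu = 6 give E_6.

Type E6, Milnor number mu = 6.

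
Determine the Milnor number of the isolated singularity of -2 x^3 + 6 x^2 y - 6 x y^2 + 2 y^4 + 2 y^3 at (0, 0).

The Hessian of f at 0 is [[0, 0], [0, 0]] with rank 0, so corank 2. A Groebner basis of the Jacobian ideal J(f) in C{x,y} is {y^3, x^2 - 2*x*y + y^2}; counting standard monomials gives mu = 6. Corank 2; j^3 = -2*(x - y)^3 is a perfect cube, so E-series; the 4-jet and mu = 6 give E_6.

6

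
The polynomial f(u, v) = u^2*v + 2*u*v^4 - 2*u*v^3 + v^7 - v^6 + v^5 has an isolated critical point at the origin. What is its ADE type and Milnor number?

Type D_{7}, Milnor number mu = 7.

The Hessian of f at 0 is [[0, 0], [0, 0]] with rank 0, so corank 2. A Groebner basis of the Jacobian ideal J(f) in C{u,v} is {u*v + v^4 - v^3, u^3, u^2*v + u^2/8 + u*v/8 - v^3/8, -u^2/8 + u*v^2 + 7*u*v/8 - 7*v^3/8}; counting standard monomials gives mu = 7. Corank 2; j^3 = u^2*v has shape L^2 M (L != M), so D-series; mu = 7 gives D_7.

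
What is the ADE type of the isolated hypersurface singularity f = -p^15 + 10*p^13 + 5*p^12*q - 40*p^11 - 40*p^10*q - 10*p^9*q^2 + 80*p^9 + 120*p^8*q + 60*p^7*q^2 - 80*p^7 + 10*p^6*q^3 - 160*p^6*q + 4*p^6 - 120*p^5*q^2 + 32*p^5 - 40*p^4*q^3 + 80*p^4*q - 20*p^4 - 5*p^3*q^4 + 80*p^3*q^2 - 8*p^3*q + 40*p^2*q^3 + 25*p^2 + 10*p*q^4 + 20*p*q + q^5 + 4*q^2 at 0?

A4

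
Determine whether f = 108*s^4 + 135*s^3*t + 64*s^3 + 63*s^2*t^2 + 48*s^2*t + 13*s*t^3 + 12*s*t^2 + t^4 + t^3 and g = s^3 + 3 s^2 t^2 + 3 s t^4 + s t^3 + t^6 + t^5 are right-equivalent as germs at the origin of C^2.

Yes.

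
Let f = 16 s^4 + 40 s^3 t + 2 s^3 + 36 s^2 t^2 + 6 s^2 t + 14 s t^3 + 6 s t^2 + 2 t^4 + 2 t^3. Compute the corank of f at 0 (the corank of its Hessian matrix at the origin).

2

Hessian at 0 has rank 0.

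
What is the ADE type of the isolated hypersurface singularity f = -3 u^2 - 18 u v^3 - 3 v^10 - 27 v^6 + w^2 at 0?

The Hessian of f at 0 has rank 2. Corank 1: A-series; mu = 9 gives A_9.

A_{9}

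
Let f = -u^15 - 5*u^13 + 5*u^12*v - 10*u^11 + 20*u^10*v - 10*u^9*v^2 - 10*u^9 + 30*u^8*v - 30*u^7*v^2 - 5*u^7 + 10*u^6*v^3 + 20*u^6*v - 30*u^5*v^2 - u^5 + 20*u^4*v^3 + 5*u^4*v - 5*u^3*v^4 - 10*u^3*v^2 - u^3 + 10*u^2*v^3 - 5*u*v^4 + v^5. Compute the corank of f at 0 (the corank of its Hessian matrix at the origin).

2

Hessian at 0 has rank 0.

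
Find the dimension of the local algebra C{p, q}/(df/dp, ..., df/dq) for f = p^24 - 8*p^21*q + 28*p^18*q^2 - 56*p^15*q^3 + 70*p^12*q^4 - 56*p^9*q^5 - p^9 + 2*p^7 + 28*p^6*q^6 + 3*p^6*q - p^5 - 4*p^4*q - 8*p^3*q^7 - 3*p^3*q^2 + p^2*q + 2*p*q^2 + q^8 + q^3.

9

The Hessian of f at 0 has rank 0. Corank 2; j^3 = q*(p + q)^2 has shape L^2 M (L != M), so D-series; mu = 9 gives D_9.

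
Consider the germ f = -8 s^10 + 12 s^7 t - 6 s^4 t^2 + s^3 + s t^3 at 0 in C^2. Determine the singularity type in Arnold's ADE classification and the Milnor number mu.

The Hessian of f at 0 has rank 0. Corank 2; j^3 = s^3 is a perfect cube, so E-series; the 4-jet and mu = 7 give E_7.

Type E_7, Milnor number mu = 7.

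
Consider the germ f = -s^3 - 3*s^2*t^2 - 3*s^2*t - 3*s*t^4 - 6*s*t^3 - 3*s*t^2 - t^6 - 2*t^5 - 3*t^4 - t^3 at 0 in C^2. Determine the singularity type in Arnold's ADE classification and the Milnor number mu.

Type E8, Milnor number mu = 8.

The Hessian of f at 0 has rank 0. Corank 2; j^3 = -(s + t)^3 is a perfect cube, so E-series; the 5-jet and mu = 8 give E_8.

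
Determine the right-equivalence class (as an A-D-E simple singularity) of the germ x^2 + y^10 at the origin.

A_9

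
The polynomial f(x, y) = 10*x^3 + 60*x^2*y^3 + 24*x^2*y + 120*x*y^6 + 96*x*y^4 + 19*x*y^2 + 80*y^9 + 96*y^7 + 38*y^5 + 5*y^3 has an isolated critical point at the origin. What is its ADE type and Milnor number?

Type D_4, Milnor number mu = 4.

The Hessian of f at 0 has rank 0. Corank 2; j^3 = (x + y)*(10*x^2 + 14*x*y + 5*y^2) splits into three distinct lines over C (the quadratic factor has nonzero discriminant), so D_4.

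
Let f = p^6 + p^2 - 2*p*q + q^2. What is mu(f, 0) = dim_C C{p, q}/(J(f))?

The Hessian of f at 0 is [[2, -2], [-2, 2]] with rank 1, so corank 1. A Groebner basis of the Jacobian ideal J(f) in C{p,q} is {q^5, p - q}; counting standard monomials gives mu = 5. Corank 1: A-series; mu = 5 gives A_5.

5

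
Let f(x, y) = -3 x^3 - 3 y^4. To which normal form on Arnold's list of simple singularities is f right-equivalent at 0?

The Hessian of f at 0 has rank 0. Corank 2; j^3 = -3*x^3 is a perfect cube, so E-series; the 4-jet and mu = 6 give E_6.

E6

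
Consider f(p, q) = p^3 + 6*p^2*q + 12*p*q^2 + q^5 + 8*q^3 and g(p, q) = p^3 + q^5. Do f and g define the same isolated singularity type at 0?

Yes.

The Hessian of f at 0 is [[0, 0], [0, 0]] with rank 0, so corank 2. A Groebner basis of the Jacobian ideal J(f) in C{p,q} is {q^4, p^2 + 4*p*q + 4*q^2}; counting standard monomials gives mu = 8. Corank 2; j^3 = (p + 2*q)^3 is a perfect cube, so E-series; the 5-jet and mu = 8 give E_8. The Hessian of g at 0 is [[0, 0], [0, 0]] with rank 0, so corank 2. A Groebner basis of the Jacobian ideal J(g) in C{p,q} is {q^4, p^2}; counting standard monomials gives mu = 8. Corank 2; j^3 = p^3 is a perfect cube, so E-series; the 5-jet and mu = 8 give E_8. Both have type E_8, hence right-equivalent.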